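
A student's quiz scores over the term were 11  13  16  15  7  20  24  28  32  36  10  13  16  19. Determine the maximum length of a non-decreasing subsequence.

8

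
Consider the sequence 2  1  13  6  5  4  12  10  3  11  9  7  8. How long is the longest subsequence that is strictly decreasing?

5

Let dp[i] be the longest strictly decreasing subsequence ending at i:
i:      1  2  3  4  5  6  7  8  9 10 11 12 13
a[i]:   2  1 13  6  5  4 12 10  3 11  9  7  8
dp:     1  2  1  2  3  4  2  3  5  3  4  5  5
Maximum is 5.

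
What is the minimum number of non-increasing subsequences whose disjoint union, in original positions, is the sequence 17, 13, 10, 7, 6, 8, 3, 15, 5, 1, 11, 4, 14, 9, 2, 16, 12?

The minimum number of non-increasing subsequences covering a sequence equals the length of its longest strictly increasing subsequence.
LIS length is 5 (e.g. 7, 8, 11, 14, 16), so 5 piles are needed.

5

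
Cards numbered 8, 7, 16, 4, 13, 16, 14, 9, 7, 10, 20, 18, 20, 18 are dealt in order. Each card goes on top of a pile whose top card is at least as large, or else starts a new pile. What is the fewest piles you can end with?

5

The minimum number of non-increasing subsequences covering a sequence equals the length of its longest strictly increasing subsequence.
LIS length is 5 (e.g. 8, 13, 16, 18, 20), so 5 piles are needed.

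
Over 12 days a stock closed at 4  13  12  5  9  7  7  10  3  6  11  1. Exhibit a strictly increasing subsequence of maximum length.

Patience tails give the LIS length; then backtrack through the dp parents:
4 → extends → [4]
13 → extends → [4, 13]
12 → replaces 13 → [4, 12]
5 → replaces 12 → [4, 5]
9 → extends → [4, 5, 9]
7 → replaces 9 → [4, 5, 7]
7 → already a tail → [4, 5, 7]
10 → extends → [4, 5, 7, 10]
3 → replaces 4 → [3, 5, 7, 10]
6 → replaces 7 → [3, 5, 6, 10]
11 → extends → [3, 5, 6, 10, 11]
1 → replaces 3 → [1, 5, 6, 10, 11]
Length 5; one witness is 4, 5, 9, 10, 11.

4, 5, 9, 10, 11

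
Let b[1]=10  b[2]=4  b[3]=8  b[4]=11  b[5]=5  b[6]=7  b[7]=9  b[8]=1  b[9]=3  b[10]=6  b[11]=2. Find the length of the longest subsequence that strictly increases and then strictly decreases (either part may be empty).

6

inc[i] = longest strictly increasing subsequence ending at i; dec[i] = longest strictly decreasing subsequence starting at i:
i:      1  2  3  4  5  6  7  8  9 10 11
b[i]:  10  4  8 11  5  7  9  1  3  6  2
inc:    1  1  2  3  2  3  4  1  2  3  2
dec:    5  3  4  4  3  3  3  1  2  2  1
Best peak at i=4 (value 11): inc=3, dec=4, length 3+4−1 = 6.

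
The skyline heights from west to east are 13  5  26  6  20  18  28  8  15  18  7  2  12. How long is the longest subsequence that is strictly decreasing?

Let dp[i] be the longest strictly decreasing subsequence ending at i:
i:      1  2  3  4  5  6  7  8  9 10 11 12 13
a[i]:  13  5 26  6 20 18 28  8 15 18  7  2 12
dp:     1  2  1  2  2  3  1  4  4  3  5  6  5
Maximum is 6.

6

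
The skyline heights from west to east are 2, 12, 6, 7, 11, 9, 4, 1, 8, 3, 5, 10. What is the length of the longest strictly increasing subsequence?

5

Let dp[i] be the length of the longest such subsequence ending at index i:
i:      1  2  3  4  5  6  7  8  9 10 11 12
a[i]:   2 12  6  7 11  9  4  1  8  3  5 10
dp:     1  2  2  3  4  4  2  1  4  2  3  5
Maximum dp value is 5.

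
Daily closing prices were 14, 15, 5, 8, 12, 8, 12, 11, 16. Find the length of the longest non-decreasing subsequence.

Let dp[i] be the length of the longest such subsequence ending at index i:
i:      1  2  3  4  5  6  7  8  9
a[i]:  14 15  5  8 12  8 12 11 16
dp:     1  2  1  2  3  3  4  4  5
Maximum dp value is 5.

5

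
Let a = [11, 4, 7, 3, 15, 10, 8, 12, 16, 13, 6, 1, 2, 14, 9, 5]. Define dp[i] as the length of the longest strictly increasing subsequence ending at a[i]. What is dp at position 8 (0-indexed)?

5

dp[i] = 1 + max{dp[j] : j<i, a[j]<a[i]} (or 1 if no such j):
i:      0  1  2  3  4  5  6  7  8  9 10 11 12 13 14 15
a[i]:  11  4  7  3 15 10  8 12 16 13  6  1  2 14  9  5
dp:     1  1  2  1  3  3  3  4  5  5  2  1  2  6  4  3
At index 8 the value is 5.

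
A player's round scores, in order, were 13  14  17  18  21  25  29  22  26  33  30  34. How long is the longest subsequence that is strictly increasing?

Let dp[i] be the length of the longest such subsequence ending at index i:
i:      1  2  3  4  5  6  7  8  9 10 11 12
a[i]:  13 14 17 18 21 25 29 22 26 33 30 34
dp:     1  2  3  4  5  6  7  6  7  8  8  9
Maximum dp value is 9.

9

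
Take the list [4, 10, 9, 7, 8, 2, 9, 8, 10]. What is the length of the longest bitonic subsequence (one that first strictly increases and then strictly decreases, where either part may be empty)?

5

inc[i] = longest strictly increasing subsequence ending at i; dec[i] = longest strictly decreasing subsequence starting at i:
i:      1  2  3  4  5  6  7  8  9
a[i]:   4 10  9  7  8  2  9  8 10
inc:    1  2  2  2  3  1  4  3  5
dec:    2  4  3  2  2  1  2  1  1
Best peak at i=2 (value 10): inc=2, dec=4, length 2+4−1 = 5.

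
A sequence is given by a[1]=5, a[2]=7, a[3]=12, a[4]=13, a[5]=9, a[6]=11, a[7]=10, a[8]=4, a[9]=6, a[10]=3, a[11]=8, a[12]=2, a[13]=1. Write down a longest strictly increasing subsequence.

5, 7, 12, 13

Patience tails give the LIS length; then backtrack through the dp parents:
5 → extends → [5]
7 → extends → [5, 7]
12 → extends → [5, 7, 12]
13 → extends → [5, 7, 12, 13]
9 → replaces 12 → [5, 7, 9, 13]
11 → replaces 13 → [5, 7, 9, 11]
10 → replaces 11 → [5, 7, 9, 10]
4 → replaces 5 → [4, 7, 9, 10]
6 → replaces 7 → [4, 6, 9, 10]
3 → replaces 4 → [3, 6, 9, 10]
8 → replaces 9 → [3, 6, 8, 10]
2 → replaces 3 → [2, 6, 8, 10]
1 → replaces 2 → [1, 6, 8, 10]
Length 4; one witness is 5, 7, 12, 13.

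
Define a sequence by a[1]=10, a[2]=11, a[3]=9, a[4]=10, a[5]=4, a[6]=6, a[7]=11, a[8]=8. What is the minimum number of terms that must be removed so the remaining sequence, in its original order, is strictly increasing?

Fewest deletions = n − (longest strictly increasing subsequence).
Patience tails:
10 → extends → [10]
11 → extends → [10, 11]
9 → replaces 10 → [9, 11]
10 → replaces 11 → [9, 10]
4 → replaces 9 → [4, 10]
6 → replaces 10 → [4, 6]
11 → extends → [4, 6, 11]
8 → replaces 11 → [4, 6, 8]
Longest strictly increasing subsequence has length 3, so deletions = 8 − 3 = 5.

5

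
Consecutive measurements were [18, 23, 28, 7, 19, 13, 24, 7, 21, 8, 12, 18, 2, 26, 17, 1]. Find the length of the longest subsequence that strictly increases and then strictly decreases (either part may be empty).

inc[i] = longest strictly increasing subsequence ending at i; dec[i] = longest strictly decreasing subsequence starting at i:
i:      1  2  3  4  5  6  7  8  9 10 11 12 13 14 15 16
a[i]:  18 23 28  7 19 13 24  7 21  8 12 18  2 26 17  1
inc:    1  2  3  1  2  2  3  1  3  2  3  4  1  5  4  1
dec:    5  6  6  3  5  4  5  3  4  3  3  3  2  3  2  1
Best peak at i=3 (value 28): inc=3, dec=6, length 3+6−1 = 8.

8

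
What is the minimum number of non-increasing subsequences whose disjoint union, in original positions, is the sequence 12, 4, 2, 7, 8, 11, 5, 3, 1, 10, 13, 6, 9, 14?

Place each on the leftmost legal pile:
12 → new pile 1 (tops now [12])
4 → pile 1 (tops now [4])
2 → pile 1 (tops now [2])
7 → new pile 2 (tops now [2, 7])
8 → new pile 3 (tops now [2, 7, 8])
11 → new pile 4 (tops now [2, 7, 8, 11])
5 → pile 2 (tops now [2, 5, 8, 11])
3 → pile 2 (tops now [2, 3, 8, 11])
1 → pile 1 (tops now [1, 3, 8, 11])
10 → pile 4 (tops now [1, 3, 8, 10])
13 → new pile 5 (tops now [1, 3, 8, 10, 13])
6 → pile 3 (tops now [1, 3, 6, 10, 13])
9 → pile 4 (tops now [1, 3, 6, 9, 13])
14 → new pile 6 (tops now [1, 3, 6, 9, 13, 14])
Six piles.

6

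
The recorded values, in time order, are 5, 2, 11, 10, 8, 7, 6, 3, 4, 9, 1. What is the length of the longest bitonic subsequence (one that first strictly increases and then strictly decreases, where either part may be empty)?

8

inc[i] = longest strictly increasing subsequence ending at i; dec[i] = longest strictly decreasing subsequence starting at i:
i:      1  2  3  4  5  6  7  8  9 10 11
a[i]:   5  2 11 10  8  7  6  3  4  9  1
inc:    1  1  2  2  2  2  2  2  3  4  1
dec:    3  2  7  6  5  4  3  2  2  2  1
Best peak at i=3 (value 11): inc=2, dec=7, length 2+7−1 = 8.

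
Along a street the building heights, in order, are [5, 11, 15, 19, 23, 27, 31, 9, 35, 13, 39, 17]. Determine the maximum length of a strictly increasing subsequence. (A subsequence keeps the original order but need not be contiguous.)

9

Track the smallest tail for each achievable length (strict):
5 → extends → [5]
11 → extends → [5, 11]
15 → extends → [5, 11, 15]
19 → extends → [5, 11, 15, 19]
23 → extends → [5, 11, 15, 19, 23]
27 → extends → [5, 11, 15, 19, 23, 27]
31 → extends → [5, 11, 15, 19, 23, 27, 31]
9 → replaces 11 → [5, 9, 15, 19, 23, 27, 31]
35 → extends → [5, 9, 15, 19, 23, 27, 31, 35]
13 → replaces 15 → [5, 9, 13, 19, 23, 27, 31, 35]
39 → extends → [5, 9, 13, 19, 23, 27, 31, 35, 39]
17 → replaces 19 → [5, 9, 13, 17, 23, 27, 31, 35, 39]
Nine tails, so the longest strictly increasing subsequence has length 9 (e.g. 5, 11, 15, 19, 23, 27, 31, 35, 39).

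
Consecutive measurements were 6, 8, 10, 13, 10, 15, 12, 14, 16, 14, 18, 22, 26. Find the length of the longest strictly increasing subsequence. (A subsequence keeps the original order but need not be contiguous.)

Track the smallest tail for each achievable length (strict):
6 → extends → [6]
8 → extends → [6, 8]
10 → extends → [6, 8, 10]
13 → extends → [6, 8, 10, 13]
10 → already a tail → [6, 8, 10, 13]
15 → extends → [6, 8, 10, 13, 15]
12 → replaces 13 → [6, 8, 10, 12, 15]
14 → replaces 15 → [6, 8, 10, 12, 14]
16 → extends → [6, 8, 10, 12, 14, 16]
14 → already a tail → [6, 8, 10, 12, 14, 16]
18 → extends → [6, 8, 10, 12, 14, 16, 18]
22 → extends → [6, 8, 10, 12, 14, 16, 18, 22]
26 → extends → [6, 8, 10, 12, 14, 16, 18, 22, 26]
Nine tails, so the longest strictly increasing subsequence has length 9 (e.g. 6, 8, 10, 13, 15, 16, 18, 22, 26).

9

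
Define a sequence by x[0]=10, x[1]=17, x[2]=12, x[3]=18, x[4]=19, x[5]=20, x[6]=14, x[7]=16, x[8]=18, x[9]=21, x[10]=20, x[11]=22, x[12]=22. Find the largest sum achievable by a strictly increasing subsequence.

Let S[i] be the best sum of a strictly increasing subsequence ending at i:
i:       0   1   2   3   4   5   6   7   8   9  10  11  12
x[i]:   10  17  12  18  19  20  14  16  18  21  20  22  22
S:      10  27  22  45  64  84  36  52  70 105  90 127 127
Maximum is 127 (e.g. 10 + 17 + 18 + 19 + 20 + 21 + 22).

127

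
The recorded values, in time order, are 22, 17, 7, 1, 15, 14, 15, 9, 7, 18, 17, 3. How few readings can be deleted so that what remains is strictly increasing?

Fewest deletions = n − (longest strictly increasing subsequence).
i:      1  2  3  4  5  6  7  8  9 10 11 12
a[i]:  22 17  7  1 15 14 15  9  7 18 17  3
dp:     1  1  1  1  2  2  3  2  2  4  4  2
max dp = 4, so deletions = 12 − 4 = 8.

8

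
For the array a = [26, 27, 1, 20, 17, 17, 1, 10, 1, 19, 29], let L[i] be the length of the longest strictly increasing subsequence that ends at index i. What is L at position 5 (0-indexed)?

2

dp[i] = 1 + max{dp[j] : j<i, a[j]<a[i]} (or 1 if no such j):
i:      0  1  2  3  4  5  6  7  8  9 10
a[i]:  26 27  1 20 17 17  1 10  1 19 29
dp:     1  2  1  2  2  2  1  2  1  3  4
At index 5 the value is 2.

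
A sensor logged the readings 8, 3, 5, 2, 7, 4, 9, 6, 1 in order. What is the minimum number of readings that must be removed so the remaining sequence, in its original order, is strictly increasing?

Fewest deletions = n − (longest strictly increasing subsequence).
Patience tails:
8 → extends → [8]
3 → replaces 8 → [3]
5 → extends → [3, 5]
2 → replaces 3 → [2, 5]
7 → extends → [2, 5, 7]
4 → replaces 5 → [2, 4, 7]
9 → extends → [2, 4, 7, 9]
6 → replaces 7 → [2, 4, 6, 9]
1 → replaces 2 → [1, 4, 6, 9]
Longest strictly increasing subsequence has length 4, so deletions = 9 − 4 = 5.

5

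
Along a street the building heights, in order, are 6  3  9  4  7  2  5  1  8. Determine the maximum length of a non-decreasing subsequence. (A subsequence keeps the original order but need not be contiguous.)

Track the smallest tail for each achievable length (allowing ties):
6 → extends → [6]
3 → replaces 6 → [3]
9 → extends → [3, 9]
4 → replaces 9 → [3, 4]
7 → extends → [3, 4, 7]
2 → replaces 3 → [2, 4, 7]
5 → replaces 7 → [2, 4, 5]
1 → replaces 2 → [1, 4, 5]
8 → extends → [1, 4, 5, 8]
Four tails, so the longest non-decreasing subsequence has length 4 (e.g. 3, 4, 7, 8).

4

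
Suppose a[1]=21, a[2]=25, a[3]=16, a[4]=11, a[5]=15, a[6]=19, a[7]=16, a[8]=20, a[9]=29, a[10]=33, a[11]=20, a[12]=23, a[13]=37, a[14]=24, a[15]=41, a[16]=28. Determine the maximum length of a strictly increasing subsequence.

8

Let dp[i] be the length of the longest such subsequence ending at index i:
i:      1  2  3  4  5  6  7  8  9 10 11 12 13 14 15 16
a[i]:  21 25 16 11 15 19 16 20 29 33 20 23 37 24 41 28
dp:     1  2  1  1  2  3  3  4  5  6  4  5  7  6  8  7
Maximum dp value is 8.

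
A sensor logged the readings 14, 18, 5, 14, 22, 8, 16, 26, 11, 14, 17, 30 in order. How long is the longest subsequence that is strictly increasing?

6

Track the smallest tail for each achievable length (strict):
14 → extends → [14]
18 → extends → [14, 18]
5 → replaces 14 → [5, 18]
14 → replaces 18 → [5, 14]
22 → extends → [5, 14, 22]
8 → replaces 14 → [5, 8, 22]
16 → replaces 22 → [5, 8, 16]
26 → extends → [5, 8, 16, 26]
11 → replaces 16 → [5, 8, 11, 26]
14 → replaces 26 → [5, 8, 11, 14]
17 → extends → [5, 8, 11, 14, 17]
30 → extends → [5, 8, 11, 14, 17, 30]
Six tails, so the longest strictly increasing subsequence has length 6 (e.g. 5, 8, 11, 14, 17, 30).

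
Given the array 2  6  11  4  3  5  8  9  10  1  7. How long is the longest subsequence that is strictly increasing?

6

Track the smallest tail for each achievable length (strict):
2 → extends → [2]
6 → extends → [2, 6]
11 → extends → [2, 6, 11]
4 → replaces 6 → [2, 4, 11]
3 → replaces 4 → [2, 3, 11]
5 → replaces 11 → [2, 3, 5]
8 → extends → [2, 3, 5, 8]
9 → extends → [2, 3, 5, 8, 9]
10 → extends → [2, 3, 5, 8, 9, 10]
1 → replaces 2 → [1, 3, 5, 8, 9, 10]
7 → replaces 8 → [1, 3, 5, 7, 9, 10]
Six tails, so the longest strictly increasing subsequence has length 6 (e.g. 2, 4, 5, 8, 9, 10).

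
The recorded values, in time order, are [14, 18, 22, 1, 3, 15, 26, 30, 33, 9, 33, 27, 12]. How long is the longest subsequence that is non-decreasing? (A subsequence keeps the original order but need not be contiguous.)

7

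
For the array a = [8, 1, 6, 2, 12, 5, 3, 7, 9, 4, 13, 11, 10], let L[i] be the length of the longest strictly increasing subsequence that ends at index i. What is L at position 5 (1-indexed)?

dp[i] = 1 + max{dp[j] : j<i, a[j]<a[i]} (or 1 if no such j):
i:      1  2  3  4  5  6  7  8  9 10 11 12 13
a[i]:   8  1  6  2 12  5  3  7  9  4 13 11 10
dp:     1  1  2  2  3  3  3  4  5  4  6  6  6
At index 5 the value is 3.

3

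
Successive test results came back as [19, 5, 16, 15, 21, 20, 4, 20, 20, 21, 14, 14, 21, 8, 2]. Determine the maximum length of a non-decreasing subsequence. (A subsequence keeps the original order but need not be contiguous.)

7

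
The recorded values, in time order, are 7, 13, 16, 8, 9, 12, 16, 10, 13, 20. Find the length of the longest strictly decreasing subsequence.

3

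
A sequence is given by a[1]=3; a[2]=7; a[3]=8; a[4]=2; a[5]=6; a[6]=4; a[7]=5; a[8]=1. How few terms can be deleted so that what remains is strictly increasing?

5

Fewest deletions = n − (longest strictly increasing subsequence).
i:     1 2 3 4 5 6 7 8
a[i]:  3 7 8 2 6 4 5 1
dp:    1 2 3 1 2 2 3 1
max dp = 3, so deletions = 8 − 3 = 5.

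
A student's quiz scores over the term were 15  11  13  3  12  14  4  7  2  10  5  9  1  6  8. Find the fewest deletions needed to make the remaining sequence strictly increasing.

10

Fewest deletions = n − (longest strictly increasing subsequence).
i:      1  2  3  4  5  6  7  8  9 10 11 12 13 14 15
a[i]:  15 11 13  3 12 14  4  7  2 10  5  9  1  6  8
dp:     1  1  2  1  2  3  2  3  1  4  3  4  1  4  5
max dp = 5, so deletions = 15 − 5 = 10.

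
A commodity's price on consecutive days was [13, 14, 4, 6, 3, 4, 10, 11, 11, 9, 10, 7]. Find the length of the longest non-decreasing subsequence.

5

Track the smallest tail for each achievable length (allowing ties):
13 → extends → [13]
14 → extends → [13, 14]
4 → replaces 13 → [4, 14]
6 → replaces 14 → [4, 6]
3 → replaces 4 → [3, 6]
4 → replaces 6 → [3, 4]
10 → extends → [3, 4, 10]
11 → extends → [3, 4, 10, 11]
11 → extends → [3, 4, 10, 11, 11]
9 → replaces 10 → [3, 4, 9, 11, 11]
10 → replaces 11 → [3, 4, 9, 10, 11]
7 → replaces 9 → [3, 4, 7, 10, 11]
Five tails, so the longest non-decreasing subsequence has length 5 (e.g. 4, 6, 10, 11, 11).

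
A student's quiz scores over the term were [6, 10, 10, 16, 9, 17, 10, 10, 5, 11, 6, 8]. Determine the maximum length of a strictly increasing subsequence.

4

Track the smallest tail for each achievable length (strict):
6 → extends → [6]
10 → extends → [6, 10]
10 → already a tail → [6, 10]
16 → extends → [6, 10, 16]
9 → replaces 10 → [6, 9, 16]
17 → extends → [6, 9, 16, 17]
10 → replaces 16 → [6, 9, 10, 17]
10 → already a tail → [6, 9, 10, 17]
5 → replaces 6 → [5, 9, 10, 17]
11 → replaces 17 → [5, 9, 10, 11]
6 → replaces 9 → [5, 6, 10, 11]
8 → replaces 10 → [5, 6, 8, 11]
Four tails, so the longest strictly increasing subsequence has length 4 (e.g. 6, 10, 16, 17).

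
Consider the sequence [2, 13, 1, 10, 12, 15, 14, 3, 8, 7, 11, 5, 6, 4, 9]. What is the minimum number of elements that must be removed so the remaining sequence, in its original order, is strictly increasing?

10

Fewest deletions = n − (longest strictly increasing subsequence).
Patience tails:
2 → extends → [2]
13 → extends → [2, 13]
1 → replaces 2 → [1, 13]
10 → replaces 13 → [1, 10]
12 → extends → [1, 10, 12]
15 → extends → [1, 10, 12, 15]
14 → replaces 15 → [1, 10, 12, 14]
3 → replaces 10 → [1, 3, 12, 14]
8 → replaces 12 → [1, 3, 8, 14]
7 → replaces 8 → [1, 3, 7, 14]
11 → replaces 14 → [1, 3, 7, 11]
5 → replaces 7 → [1, 3, 5, 11]
6 → replaces 11 → [1, 3, 5, 6]
4 → replaces 5 → [1, 3, 4, 6]
9 → extends → [1, 3, 4, 6, 9]
Longest strictly increasing subsequence has length 5, so deletions = 15 − 5 = 10.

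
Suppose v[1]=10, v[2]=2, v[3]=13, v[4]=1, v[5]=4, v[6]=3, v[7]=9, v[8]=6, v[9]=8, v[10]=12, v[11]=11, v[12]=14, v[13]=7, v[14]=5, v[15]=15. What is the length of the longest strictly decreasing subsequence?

5

Let dp[i] be the longest strictly decreasing subsequence ending at i:
i:      1  2  3  4  5  6  7  8  9 10 11 12 13 14 15
v[i]:  10  2 13  1  4  3  9  6  8 12 11 14  7  5 15
dp:     1  2  1  3  2  3  2  3  3  2  3  1  4  5  1
Maximum is 5.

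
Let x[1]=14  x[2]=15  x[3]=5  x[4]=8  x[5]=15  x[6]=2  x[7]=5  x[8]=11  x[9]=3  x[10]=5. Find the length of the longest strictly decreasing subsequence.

Negate each value so 'decreasing' becomes 'increasing', then run patience tails on the negated sequence:
-14 → extends → [-14]
-15 → replaces -14 → [-15]
-5 → extends → [-15, -5]
-8 → replaces -5 → [-15, -8]
-15 → already a tail → [-15, -8]
-2 → extends → [-15, -8, -2]
-5 → replaces -2 → [-15, -8, -5]
-11 → replaces -8 → [-15, -11, -5]
-3 → extends → [-15, -11, -5, -3]
-5 → already a tail → [-15, -11, -5, -3]
Four tails, so the longest strictly decreasing subsequence of the original has length 4.

4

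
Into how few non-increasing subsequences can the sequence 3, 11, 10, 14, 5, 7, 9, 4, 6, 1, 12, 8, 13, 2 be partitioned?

6

Place each on the leftmost legal pile:
3 → new pile 1 (tops now [3])
11 → new pile 2 (tops now [3, 11])
10 → pile 2 (tops now [3, 10])
14 → new pile 3 (tops now [3, 10, 14])
5 → pile 2 (tops now [3, 5, 14])
7 → pile 3 (tops now [3, 5, 7])
9 → new pile 4 (tops now [3, 5, 7, 9])
4 → pile 2 (tops now [3, 4, 7, 9])
6 → pile 3 (tops now [3, 4, 6, 9])
1 → pile 1 (tops now [1, 4, 6, 9])
12 → new pile 5 (tops now [1, 4, 6, 9, 12])
8 → pile 4 (tops now [1, 4, 6, 8, 12])
13 → new pile 6 (tops now [1, 4, 6, 8, 12, 13])
2 → pile 2 (tops now [1, 2, 6, 8, 12, 13])
Six piles.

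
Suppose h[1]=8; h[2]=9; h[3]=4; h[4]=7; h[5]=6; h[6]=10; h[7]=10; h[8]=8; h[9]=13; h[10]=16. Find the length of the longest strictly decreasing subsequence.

3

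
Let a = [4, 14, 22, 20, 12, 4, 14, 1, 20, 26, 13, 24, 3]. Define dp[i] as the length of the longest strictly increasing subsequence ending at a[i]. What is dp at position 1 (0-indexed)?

dp[i] = 1 + max{dp[j] : j<i, a[j]<a[i]} (or 1 if no such j):
i:      0  1  2  3  4  5  6  7  8  9 10 11 12
a[i]:   4 14 22 20 12  4 14  1 20 26 13 24  3
dp:     1  2  3  3  2  1  3  1  4  5  3  5  2
At index 1 the value is 2.

2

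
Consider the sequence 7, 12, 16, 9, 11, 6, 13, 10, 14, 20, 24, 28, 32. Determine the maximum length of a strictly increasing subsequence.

9

Let dp[i] be the length of the longest such subsequence ending at index i:
i:      1  2  3  4  5  6  7  8  9 10 11 12 13
a[i]:   7 12 16  9 11  6 13 10 14 20 24 28 32
dp:     1  2  3  2  3  1  4  3  5  6  7  8  9
Maximum dp value is 9.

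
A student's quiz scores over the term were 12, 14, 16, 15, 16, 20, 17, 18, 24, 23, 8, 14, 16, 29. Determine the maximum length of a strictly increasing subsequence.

Let dp[i] be the length of the longest such subsequence ending at index i:
i:      1  2  3  4  5  6  7  8  9 10 11 12 13 14
a[i]:  12 14 16 15 16 20 17 18 24 23  8 14 16 29
dp:     1  2  3  3  4  5  5  6  7  7  1  2  4  8
Maximum dp value is 8.

8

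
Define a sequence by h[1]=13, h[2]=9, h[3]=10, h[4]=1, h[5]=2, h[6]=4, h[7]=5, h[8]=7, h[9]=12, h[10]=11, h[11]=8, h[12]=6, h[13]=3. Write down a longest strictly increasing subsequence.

1, 2, 4, 5, 7, 12

Patience tails give the LIS length; then backtrack through the dp parents:
13 → extends → [13]
9 → replaces 13 → [9]
10 → extends → [9, 10]
1 → replaces 9 → [1, 10]
2 → replaces 10 → [1, 2]
4 → extends → [1, 2, 4]
5 → extends → [1, 2, 4, 5]
7 → extends → [1, 2, 4, 5, 7]
12 → extends → [1, 2, 4, 5, 7, 12]
11 → replaces 12 → [1, 2, 4, 5, 7, 11]
8 → replaces 11 → [1, 2, 4, 5, 7, 8]
6 → replaces 7 → [1, 2, 4, 5, 6, 8]
3 → replaces 4 → [1, 2, 3, 5, 6, 8]
Length 6; one witness is 1, 2, 4, 5, 7, 12.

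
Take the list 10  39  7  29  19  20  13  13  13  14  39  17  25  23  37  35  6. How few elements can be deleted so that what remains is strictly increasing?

Fewest deletions = n − (longest strictly increasing subsequence).
Patience tails:
10 → extends → [10]
39 → extends → [10, 39]
7 → replaces 10 → [7, 39]
29 → replaces 39 → [7, 29]
19 → replaces 29 → [7, 19]
20 → extends → [7, 19, 20]
13 → replaces 19 → [7, 13, 20]
13 → already a tail → [7, 13, 20]
13 → already a tail → [7, 13, 20]
14 → replaces 20 → [7, 13, 14]
39 → extends → [7, 13, 14, 39]
17 → replaces 39 → [7, 13, 14, 17]
25 → extends → [7, 13, 14, 17, 25]
23 → replaces 25 → [7, 13, 14, 17, 23]
37 → extends → [7, 13, 14, 17, 23, 37]
35 → replaces 37 → [7, 13, 14, 17, 23, 35]
6 → replaces 7 → [6, 13, 14, 17, 23, 35]
Longest strictly increasing subsequence has length 6, so deletions = 17 − 6 = 11.

11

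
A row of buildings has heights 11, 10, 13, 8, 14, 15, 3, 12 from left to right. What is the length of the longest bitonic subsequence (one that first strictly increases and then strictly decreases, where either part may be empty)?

inc[i] = longest strictly increasing subsequence ending at i; dec[i] = longest strictly decreasing subsequence starting at i:
i:      1  2  3  4  5  6  7  8
a[i]:  11 10 13  8 14 15  3 12
inc:    1  1  2  1  3  4  1  2
dec:    4  3  3  2  2  2  1  1
Best peak at i=6 (value 15): inc=4, dec=2, length 4+2−1 = 5.

5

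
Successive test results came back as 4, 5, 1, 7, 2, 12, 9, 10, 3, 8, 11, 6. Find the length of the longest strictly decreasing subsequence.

Let dp[i] be the longest strictly decreasing subsequence ending at i:
i:      1  2  3  4  5  6  7  8  9 10 11 12
a[i]:   4  5  1  7  2 12  9 10  3  8 11  6
dp:     1  1  2  1  2  1  2  2  3  3  2  4
Maximum is 4.

4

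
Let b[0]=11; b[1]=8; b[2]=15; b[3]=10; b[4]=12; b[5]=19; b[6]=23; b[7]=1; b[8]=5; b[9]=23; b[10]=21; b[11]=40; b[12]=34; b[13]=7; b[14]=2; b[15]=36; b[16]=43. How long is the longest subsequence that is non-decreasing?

9

Track the smallest tail for each achievable length (allowing ties):
11 → extends → [11]
8 → replaces 11 → [8]
15 → extends → [8, 15]
10 → replaces 15 → [8, 10]
12 → extends → [8, 10, 12]
19 → extends → [8, 10, 12, 19]
23 → extends → [8, 10, 12, 19, 23]
1 → replaces 8 → [1, 10, 12, 19, 23]
5 → replaces 10 → [1, 5, 12, 19, 23]
23 → extends → [1, 5, 12, 19, 23, 23]
21 → replaces 23 → [1, 5, 12, 19, 21, 23]
40 → extends → [1, 5, 12, 19, 21, 23, 40]
34 → replaces 40 → [1, 5, 12, 19, 21, 23, 34]
7 → replaces 12 → [1, 5, 7, 19, 21, 23, 34]
2 → replaces 5 → [1, 2, 7, 19, 21, 23, 34]
36 → extends → [1, 2, 7, 19, 21, 23, 34, 36]
43 → extends → [1, 2, 7, 19, 21, 23, 34, 36, 43]
Nine tails, so the longest non-decreasing subsequence has length 9 (e.g. 8, 10, 12, 19, 23, 23, 34, 36, 43).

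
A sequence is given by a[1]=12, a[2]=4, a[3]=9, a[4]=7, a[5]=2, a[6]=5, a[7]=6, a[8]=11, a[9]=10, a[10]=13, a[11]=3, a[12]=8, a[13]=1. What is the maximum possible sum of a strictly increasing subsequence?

Let S[i] be the best sum of a strictly increasing subsequence ending at i:
i:      1  2  3  4  5  6  7  8  9 10 11 12 13
a[i]:  12  4  9  7  2  5  6 11 10 13  3  8  1
S:     12  4 13 11  2  9 15 26 25 39  5 23  1
Maximum is 39 (e.g. 4 + 5 + 6 + 11 + 13).

39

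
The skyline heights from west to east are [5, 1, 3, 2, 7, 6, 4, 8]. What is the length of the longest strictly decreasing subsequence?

Let dp[i] be the longest strictly decreasing subsequence ending at i:
i:     1 2 3 4 5 6 7 8
a[i]:  5 1 3 2 7 6 4 8
dp:    1 2 2 3 1 2 3 1
Maximum is 3.

3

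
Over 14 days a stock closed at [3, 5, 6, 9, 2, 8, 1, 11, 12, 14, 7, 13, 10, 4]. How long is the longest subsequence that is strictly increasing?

Let dp[i] be the length of the longest such subsequence ending at index i:
i:      1  2  3  4  5  6  7  8  9 10 11 12 13 14
a[i]:   3  5  6  9  2  8  1 11 12 14  7 13 10  4
dp:     1  2  3  4  1  4  1  5  6  7  4  7  5  2
Maximum dp value is 7.

7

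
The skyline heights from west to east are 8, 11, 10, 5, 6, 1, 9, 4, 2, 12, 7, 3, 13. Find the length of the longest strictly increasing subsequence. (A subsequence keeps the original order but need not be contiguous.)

5

Let dp[i] be the length of the longest such subsequence ending at index i:
i:      1  2  3  4  5  6  7  8  9 10 11 12 13
a[i]:   8 11 10  5  6  1  9  4  2 12  7  3 13
dp:     1  2  2  1  2  1  3  2  2  4  3  3  5
Maximum dp value is 5.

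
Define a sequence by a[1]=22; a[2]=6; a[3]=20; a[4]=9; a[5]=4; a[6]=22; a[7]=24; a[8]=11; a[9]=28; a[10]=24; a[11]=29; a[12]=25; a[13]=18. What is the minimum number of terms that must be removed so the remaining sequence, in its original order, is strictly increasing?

7

Fewest deletions = n − (longest strictly increasing subsequence).
Patience tails:
22 → extends → [22]
6 → replaces 22 → [6]
20 → extends → [6, 20]
9 → replaces 20 → [6, 9]
4 → replaces 6 → [4, 9]
22 → extends → [4, 9, 22]
24 → extends → [4, 9, 22, 24]
11 → replaces 22 → [4, 9, 11, 24]
28 → extends → [4, 9, 11, 24, 28]
24 → already a tail → [4, 9, 11, 24, 28]
29 → extends → [4, 9, 11, 24, 28, 29]
25 → replaces 28 → [4, 9, 11, 24, 25, 29]
18 → replaces 24 → [4, 9, 11, 18, 25, 29]
Longest strictly increasing subsequence has length 6, so deletions = 13 − 6 = 7.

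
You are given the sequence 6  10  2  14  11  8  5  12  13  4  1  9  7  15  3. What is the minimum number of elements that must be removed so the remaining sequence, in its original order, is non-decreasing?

Fewest deletions = n − (longest non-decreasing subsequence).
Patience tails:
6 → extends → [6]
10 → extends → [6, 10]
2 → replaces 6 → [2, 10]
14 → extends → [2, 10, 14]
11 → replaces 14 → [2, 10, 11]
8 → replaces 10 → [2, 8, 11]
5 → replaces 8 → [2, 5, 11]
12 → extends → [2, 5, 11, 12]
13 → extends → [2, 5, 11, 12, 13]
4 → replaces 5 → [2, 4, 11, 12, 13]
1 → replaces 2 → [1, 4, 11, 12, 13]
9 → replaces 11 → [1, 4, 9, 12, 13]
7 → replaces 9 → [1, 4, 7, 12, 13]
15 → extends → [1, 4, 7, 12, 13, 15]
3 → replaces 4 → [1, 3, 7, 12, 13, 15]
Longest non-decreasing subsequence has length 6, so deletions = 15 − 6 = 9.

9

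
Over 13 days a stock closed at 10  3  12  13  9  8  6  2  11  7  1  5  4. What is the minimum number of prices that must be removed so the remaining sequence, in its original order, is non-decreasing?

10

Fewest deletions = n − (longest non-decreasing subsequence).
Patience tails:
10 → extends → [10]
3 → replaces 10 → [3]
12 → extends → [3, 12]
13 → extends → [3, 12, 13]
9 → replaces 12 → [3, 9, 13]
8 → replaces 9 → [3, 8, 13]
6 → replaces 8 → [3, 6, 13]
2 → replaces 3 → [2, 6, 13]
11 → replaces 13 → [2, 6, 11]
7 → replaces 11 → [2, 6, 7]
1 → replaces 2 → [1, 6, 7]
5 → replaces 6 → [1, 5, 7]
4 → replaces 5 → [1, 4, 7]
Longest non-decreasing subsequence has length 3, so deletions = 13 − 3 = 10.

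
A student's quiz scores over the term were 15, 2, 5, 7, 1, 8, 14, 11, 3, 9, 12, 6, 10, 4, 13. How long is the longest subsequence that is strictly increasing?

7

Let dp[i] be the length of the longest such subsequence ending at index i:
i:      1  2  3  4  5  6  7  8  9 10 11 12 13 14 15
a[i]:  15  2  5  7  1  8 14 11  3  9 12  6 10  4 13
dp:     1  1  2  3  1  4  5  5  2  5  6  3  6  3  7
Maximum dp value is 7.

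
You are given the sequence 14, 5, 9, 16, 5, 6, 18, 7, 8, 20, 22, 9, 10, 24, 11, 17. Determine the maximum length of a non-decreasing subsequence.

9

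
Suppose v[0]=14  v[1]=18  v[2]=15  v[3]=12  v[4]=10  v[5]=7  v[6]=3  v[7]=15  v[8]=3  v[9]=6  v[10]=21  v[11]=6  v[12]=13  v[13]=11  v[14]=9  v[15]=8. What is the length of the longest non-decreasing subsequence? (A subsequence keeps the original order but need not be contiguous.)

Track the smallest tail for each achievable length (allowing ties):
14 → extends → [14]
18 → extends → [14, 18]
15 → replaces 18 → [14, 15]
12 → replaces 14 → [12, 15]
10 → replaces 12 → [10, 15]
7 → replaces 10 → [7, 15]
3 → replaces 7 → [3, 15]
15 → extends → [3, 15, 15]
3 → replaces 15 → [3, 3, 15]
6 → replaces 15 → [3, 3, 6]
21 → extends → [3, 3, 6, 21]
6 → replaces 21 → [3, 3, 6, 6]
13 → extends → [3, 3, 6, 6, 13]
11 → replaces 13 → [3, 3, 6, 6, 11]
9 → replaces 11 → [3, 3, 6, 6, 9]
8 → replaces 9 → [3, 3, 6, 6, 8]
Five tails, so the longest non-decreasing subsequence has length 5 (e.g. 3, 3, 6, 6, 13).

5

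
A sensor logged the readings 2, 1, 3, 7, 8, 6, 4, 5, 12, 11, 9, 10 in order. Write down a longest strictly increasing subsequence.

2, 3, 7, 8, 9, 10

Patience tails give the LIS length; then backtrack through the dp parents:
2 → extends → [2]
1 → replaces 2 → [1]
3 → extends → [1, 3]
7 → extends → [1, 3, 7]
8 → extends → [1, 3, 7, 8]
6 → replaces 7 → [1, 3, 6, 8]
4 → replaces 6 → [1, 3, 4, 8]
5 → replaces 8 → [1, 3, 4, 5]
12 → extends → [1, 3, 4, 5, 12]
11 → replaces 12 → [1, 3, 4, 5, 11]
9 → replaces 11 → [1, 3, 4, 5, 9]
10 → extends → [1, 3, 4, 5, 9, 10]
Length 6; one witness is 2, 3, 7, 8, 9, 10.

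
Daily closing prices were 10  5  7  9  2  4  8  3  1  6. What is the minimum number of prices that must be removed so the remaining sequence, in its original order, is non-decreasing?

7

Fewest deletions = n − (longest non-decreasing subsequence).
Patience tails:
10 → extends → [10]
5 → replaces 10 → [5]
7 → extends → [5, 7]
9 → extends → [5, 7, 9]
2 → replaces 5 → [2, 7, 9]
4 → replaces 7 → [2, 4, 9]
8 → replaces 9 → [2, 4, 8]
3 → replaces 4 → [2, 3, 8]
1 → replaces 2 → [1, 3, 8]
6 → replaces 8 → [1, 3, 6]
Longest non-decreasing subsequence has length 3, so deletions = 10 − 3 = 7.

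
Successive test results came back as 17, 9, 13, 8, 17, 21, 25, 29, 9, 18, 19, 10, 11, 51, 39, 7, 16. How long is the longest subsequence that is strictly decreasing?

Negate each value so 'decreasing' becomes 'increasing', then run patience tails on the negated sequence:
-17 → extends → [-17]
-9 → extends → [-17, -9]
-13 → replaces -9 → [-17, -13]
-8 → extends → [-17, -13, -8]
-17 → already a tail → [-17, -13, -8]
-21 → replaces -17 → [-21, -13, -8]
-25 → replaces -21 → [-25, -13, -8]
-29 → replaces -25 → [-29, -13, -8]
-9 → replaces -8 → [-29, -13, -9]
-18 → replaces -13 → [-29, -18, -9]
-19 → replaces -18 → [-29, -19, -9]
-10 → replaces -9 → [-29, -19, -10]
-11 → replaces -10 → [-29, -19, -11]
-51 → replaces -29 → [-51, -19, -11]
-39 → replaces -19 → [-51, -39, -11]
-7 → extends → [-51, -39, -11, -7]
-16 → replaces -11 → [-51, -39, -16, -7]
Four tails, so the longest strictly decreasing subsequence of the original has length 4.

4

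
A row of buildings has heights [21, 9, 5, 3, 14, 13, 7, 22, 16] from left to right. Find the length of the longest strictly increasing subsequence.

3

Track the smallest tail for each achievable length (strict):
21 → extends → [21]
9 → replaces 21 → [9]
5 → replaces 9 → [5]
3 → replaces 5 → [3]
14 → extends → [3, 14]
13 → replaces 14 → [3, 13]
7 → replaces 13 → [3, 7]
22 → extends → [3, 7, 22]
16 → replaces 22 → [3, 7, 16]
Three tails, so the longest strictly increasing subsequence has length 3 (e.g. 9, 14, 22).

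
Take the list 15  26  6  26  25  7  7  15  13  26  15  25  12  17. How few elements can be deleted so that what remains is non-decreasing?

8

Fewest deletions = n − (longest non-decreasing subsequence).
Patience tails:
15 → extends → [15]
26 → extends → [15, 26]
6 → replaces 15 → [6, 26]
26 → extends → [6, 26, 26]
25 → replaces 26 → [6, 25, 26]
7 → replaces 25 → [6, 7, 26]
7 → replaces 26 → [6, 7, 7]
15 → extends → [6, 7, 7, 15]
13 → replaces 15 → [6, 7, 7, 13]
26 → extends → [6, 7, 7, 13, 26]
15 → replaces 26 → [6, 7, 7, 13, 15]
25 → extends → [6, 7, 7, 13, 15, 25]
12 → replaces 13 → [6, 7, 7, 12, 15, 25]
17 → replaces 25 → [6, 7, 7, 12, 15, 17]
Longest non-decreasing subsequence has length 6, so deletions = 14 − 6 = 8.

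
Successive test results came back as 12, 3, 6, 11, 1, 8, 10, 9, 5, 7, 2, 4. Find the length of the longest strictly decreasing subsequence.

Let dp[i] be the longest strictly decreasing subsequence ending at i:
i:      1  2  3  4  5  6  7  8  9 10 11 12
a[i]:  12  3  6 11  1  8 10  9  5  7  2  4
dp:     1  2  2  2  3  3  3  4  5  5  6  6
Maximum is 6.

6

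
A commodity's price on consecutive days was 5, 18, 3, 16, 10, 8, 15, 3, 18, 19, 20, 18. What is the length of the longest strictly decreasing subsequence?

5

Negate each value so 'decreasing' becomes 'increasing', then run patience tails on the negated sequence:
-5 → extends → [-5]
-18 → replaces -5 → [-18]
-3 → extends → [-18, -3]
-16 → replaces -3 → [-18, -16]
-10 → extends → [-18, -16, -10]
-8 → extends → [-18, -16, -10, -8]
-15 → replaces -10 → [-18, -16, -15, -8]
-3 → extends → [-18, -16, -15, -8, -3]
-18 → already a tail → [-18, -16, -15, -8, -3]
-19 → replaces -18 → [-19, -16, -15, -8, -3]
-20 → replaces -19 → [-20, -16, -15, -8, -3]
-18 → replaces -16 → [-20, -18, -15, -8, -3]
Five tails, so the longest strictly decreasing subsequence of the original has length 5.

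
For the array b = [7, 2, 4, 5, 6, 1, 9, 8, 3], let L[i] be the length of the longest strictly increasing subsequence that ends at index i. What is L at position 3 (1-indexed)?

2

dp[i] = 1 + max{dp[j] : j<i, b[j]<b[i]} (or 1 if no such j):
i:     1 2 3 4 5 6 7 8 9
b[i]:  7 2 4 5 6 1 9 8 3
dp:    1 1 2 3 4 1 5 5 2
At index 3 the value is 2.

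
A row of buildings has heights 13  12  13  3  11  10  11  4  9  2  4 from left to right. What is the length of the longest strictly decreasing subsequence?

Let dp[i] be the longest strictly decreasing subsequence ending at i:
i:      1  2  3  4  5  6  7  8  9 10 11
a[i]:  13 12 13  3 11 10 11  4  9  2  4
dp:     1  2  1  3  3  4  3  5  5  6  6
Maximum is 6.

6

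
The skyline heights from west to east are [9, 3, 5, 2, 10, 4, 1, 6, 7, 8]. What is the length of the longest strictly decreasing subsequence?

4

Negate each value so 'decreasing' becomes 'increasing', then run patience tails on the negated sequence:
-9 → extends → [-9]
-3 → extends → [-9, -3]
-5 → replaces -3 → [-9, -5]
-2 → extends → [-9, -5, -2]
-10 → replaces -9 → [-10, -5, -2]
-4 → replaces -2 → [-10, -5, -4]
-1 → extends → [-10, -5, -4, -1]
-6 → replaces -5 → [-10, -6, -4, -1]
-7 → replaces -6 → [-10, -7, -4, -1]
-8 → replaces -7 → [-10, -8, -4, -1]
Four tails, so the longest strictly decreasing subsequence of the original has length 4.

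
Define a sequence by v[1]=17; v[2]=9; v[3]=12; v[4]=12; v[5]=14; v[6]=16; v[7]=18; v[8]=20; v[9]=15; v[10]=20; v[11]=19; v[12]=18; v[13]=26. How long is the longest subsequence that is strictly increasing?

7

Let dp[i] be the length of the longest such subsequence ending at index i:
i:      1  2  3  4  5  6  7  8  9 10 11 12 13
v[i]:  17  9 12 12 14 16 18 20 15 20 19 18 26
dp:     1  1  2  2  3  4  5  6  4  6  6  5  7
Maximum dp value is 7.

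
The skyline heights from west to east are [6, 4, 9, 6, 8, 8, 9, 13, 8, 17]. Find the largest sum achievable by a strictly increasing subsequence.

Let S[i] be the best sum of a strictly increasing subsequence ending at i:
i:      1  2  3  4  5  6  7  8  9 10
a[i]:   6  4  9  6  8  8  9 13  8 17
S:      6  4 15 10 18 18 27 40 18 57
Maximum is 57 (e.g. 4 + 6 + 8 + 9 + 13 + 17).

57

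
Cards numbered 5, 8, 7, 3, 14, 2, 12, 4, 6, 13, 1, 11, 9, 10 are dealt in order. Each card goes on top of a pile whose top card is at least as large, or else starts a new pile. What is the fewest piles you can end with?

Place each on the leftmost legal pile:
5 → new pile 1 (tops now [5])
8 → new pile 2 (tops now [5, 8])
7 → pile 2 (tops now [5, 7])
3 → pile 1 (tops now [3, 7])
14 → new pile 3 (tops now [3, 7, 14])
2 → pile 1 (tops now [2, 7, 14])
12 → pile 3 (tops now [2, 7, 12])
4 → pile 2 (tops now [2, 4, 12])
6 → pile 3 (tops now [2, 4, 6])
13 → new pile 4 (tops now [2, 4, 6, 13])
1 → pile 1 (tops now [1, 4, 6, 13])
11 → pile 4 (tops now [1, 4, 6, 11])
9 → pile 4 (tops now [1, 4, 6, 9])
10 → new pile 5 (tops now [1, 4, 6, 9, 10])
Five piles.

5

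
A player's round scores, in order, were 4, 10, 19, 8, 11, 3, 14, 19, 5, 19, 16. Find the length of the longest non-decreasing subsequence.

6

Let dp[i] be the length of the longest such subsequence ending at index i:
i:      1  2  3  4  5  6  7  8  9 10 11
a[i]:   4 10 19  8 11  3 14 19  5 19 16
dp:     1  2  3  2  3  1  4  5  2  6  5
Maximum dp value is 6.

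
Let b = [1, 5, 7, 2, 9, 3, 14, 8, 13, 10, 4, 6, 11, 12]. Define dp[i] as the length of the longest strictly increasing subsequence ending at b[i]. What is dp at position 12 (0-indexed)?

6

dp[i] = 1 + max{dp[j] : j<i, b[j]<b[i]} (or 1 if no such j):
i:      0  1  2  3  4  5  6  7  8  9 10 11 12 13
b[i]:   1  5  7  2  9  3 14  8 13 10  4  6 11 12
dp:     1  2  3  2  4  3  5  4  5  5  4  5  6  7
At index 12 the value is 6.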